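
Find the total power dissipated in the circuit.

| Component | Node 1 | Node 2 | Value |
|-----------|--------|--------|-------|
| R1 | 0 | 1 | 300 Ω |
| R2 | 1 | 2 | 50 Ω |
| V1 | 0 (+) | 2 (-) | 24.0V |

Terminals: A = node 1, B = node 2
Nodal analysis, taking node 2 as the 0 V reference.
Source V1 fixes V_0 = 24 V.
KCL at each unknown node (sum of currents leaving = 0; resistances in Ω):
  Node 1: (V_1 - 24)/300 + (V_1 - 0)/50 = 0
Collecting terms: 0.02333 × V_1 = 0.08  =>  V_1 = 3.429 V
Power in each resistor, P = (ΔV)²/R:
  P_R1 = (24 - 3.429)²/300 = 1.411 W
  P_R2 = (3.429 - 0)²/50 = 0.2351 W
P_total = P_R1 + P_R2 = 1.646 W

Final answer: 1.646 W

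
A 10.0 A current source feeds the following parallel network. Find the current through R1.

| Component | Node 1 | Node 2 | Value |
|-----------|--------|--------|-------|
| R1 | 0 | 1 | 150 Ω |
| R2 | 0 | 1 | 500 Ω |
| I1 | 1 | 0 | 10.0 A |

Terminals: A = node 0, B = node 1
All resistors sit directly between nodes 0 and 1, so they are in parallel and share one voltage V; the full source current 10 A splits among them.
1/R_par = 1/150 + 1/500 = 0.008667 S  =>  R_par = 115.4 Ω
V = I × R_par = 10 × 115.4 = 1154 V
I_R1 = V/R1 = 1154/150 = 7.692 A

Final answer: 7.692 A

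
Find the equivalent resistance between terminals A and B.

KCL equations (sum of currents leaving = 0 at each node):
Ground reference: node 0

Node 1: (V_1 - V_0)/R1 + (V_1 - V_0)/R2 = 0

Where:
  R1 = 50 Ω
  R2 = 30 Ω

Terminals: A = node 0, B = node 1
Reduce the network between node 0 (A) and node 1 (B) by series/parallel combination:
  Rp1 = R1 ‖ R2 (parallel, both between nodes 0 and 1) = 1/(1/50 + 1/30) = 18.75 Ω
R_eq = 18.75 Ω

Final answer: 18.75 Ω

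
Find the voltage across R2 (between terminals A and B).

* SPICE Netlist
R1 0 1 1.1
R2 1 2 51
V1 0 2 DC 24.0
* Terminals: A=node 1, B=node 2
R1 and R2 are in series across V1 (node 0 → node 1 → node 2), and the output A–B is taken across R2, so this is a voltage divider.
Series current: I = V1/(R1 + R2) = 24/(1.1 + 51) = 24/52.1 = 0.4607 A
V_R2 = I × R2 = V1 × R2/(R1 + R2) = 24 × 51/52.1 = 23.49 V

Final answer: 23.49 V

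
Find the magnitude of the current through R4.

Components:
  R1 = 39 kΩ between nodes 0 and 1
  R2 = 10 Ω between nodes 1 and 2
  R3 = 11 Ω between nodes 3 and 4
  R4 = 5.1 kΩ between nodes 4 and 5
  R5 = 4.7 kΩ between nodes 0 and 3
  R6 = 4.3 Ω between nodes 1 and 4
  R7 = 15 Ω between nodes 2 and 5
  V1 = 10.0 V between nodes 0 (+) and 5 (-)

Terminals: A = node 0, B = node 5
Nodal analysis, taking node 5 as the 0 V reference.
Source V1 fixes V_0 = 10 V.
KCL at each unknown node (sum of currents leaving = 0; resistances in Ω):
  Node 1: (V_1 - 10)/39000 + (V_1 - V_2)/10 + (V_1 - V_4)/4.3 = 0
  Node 2: (V_2 - V_1)/10 + (V_2 - 0)/15 = 0
  Node 3: (V_3 - V_4)/11 + (V_3 - 10)/4700 = 0
  Node 4: (V_4 - V_3)/11 + (V_4 - 0)/5100 + (V_4 - V_1)/4.3 = 0
Collecting terms (coefficients in siemens):
  0.3326·V_1 - 0.1·V_2 - 0.2326·V_4 = 0.0002564
  0.1667·V_2 - 0.1·V_1 = 0
  0.09112·V_3 - 0.09091·V_4 = 0.002128
  0.3237·V_4 - 0.2326·V_1 - 0.09091·V_3 = 0
Solving these 4 simultaneous equations (Gaussian elimination) gives:
  V_1 = 0.05875 V, V_2 = 0.03525 V, V_3 = 0.09095 V, V_4 = 0.06776 V
I_R4 = (V_4 - V_5)/R4 = (0.06776 - 0)/5100 = 0.00001329 A
|I_R4| = 0.00001329 A

Final answer: |I_R4| = 1.329e-05 A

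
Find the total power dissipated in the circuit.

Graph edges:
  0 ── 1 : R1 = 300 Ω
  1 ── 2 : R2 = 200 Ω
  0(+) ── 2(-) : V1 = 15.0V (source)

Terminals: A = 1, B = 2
Nodal analysis, taking node 2 as the 0 V reference.
Source V1 fixes V_0 = 15 V.
KCL at each unknown node (sum of currents leaving = 0; resistances in Ω):
  Node 1: (V_1 - 15)/300 + (V_1 - 0)/200 = 0
Collecting terms: 0.008333 × V_1 = 0.05  =>  V_1 = 6 V
Power in each resistor, P = (ΔV)²/R:
  P_R1 = (15 - 6)²/300 = 0.27 W
  P_R2 = (6 - 0)²/200 = 0.18 W
P_total = P_R1 + P_R2 = 0.45 W

Final answer: 0.45 W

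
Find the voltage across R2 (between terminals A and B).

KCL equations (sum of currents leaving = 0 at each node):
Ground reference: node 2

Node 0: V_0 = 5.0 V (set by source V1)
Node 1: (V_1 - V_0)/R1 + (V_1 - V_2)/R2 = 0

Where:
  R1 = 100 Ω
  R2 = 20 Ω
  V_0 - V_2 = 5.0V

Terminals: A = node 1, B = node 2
R1 and R2 are in series across V1 (node 0 → node 1 → node 2), and the output A–B is taken across R2, so this is a voltage divider.
Series current: I = V1/(R1 + R2) = 5/(100 + 20) = 5/120 = 0.04167 A
V_R2 = I × R2 = V1 × R2/(R1 + R2) = 5 × 20/120 = 0.8333 V

Final answer: 0.8333 V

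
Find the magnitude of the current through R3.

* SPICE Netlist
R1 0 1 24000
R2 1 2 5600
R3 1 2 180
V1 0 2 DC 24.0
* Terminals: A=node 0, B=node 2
Nodal analysis, taking node 2 as the 0 V reference.
Source V1 fixes V_0 = 24 V.
KCL at each unknown node (sum of currents leaving = 0; resistances in Ω):
  Node 1: (V_1 - 24)/24000 + (V_1 - 0)/5600 + (V_1 - 0)/180 = 0
Collecting terms: 0.005776 × V_1 = 0.001  =>  V_1 = 0.1731 V
I_R3 = (V_1 - V_2)/R3 = (0.1731 - 0)/180 = 0.0009619 A
|I_R3| = 0.0009619 A

Final answer: |I_R3| = 0.0009619 A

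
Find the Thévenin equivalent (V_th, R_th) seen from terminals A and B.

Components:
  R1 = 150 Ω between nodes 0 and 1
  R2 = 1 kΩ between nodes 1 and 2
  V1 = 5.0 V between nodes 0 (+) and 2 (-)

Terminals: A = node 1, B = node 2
Step 1 — V_th is the open-circuit voltage V_A - V_B (nothing connected across the terminals).
Nodal analysis, taking node 2 as the 0 V reference.
Source V1 fixes V_0 = 5 V.
KCL at each unknown node (sum of currents leaving = 0; resistances in Ω):
  Node 1: (V_1 - 5)/150 + (V_1 - 0)/1000 = 0
Collecting terms: 0.007667 × V_1 = 0.03333  =>  V_1 = 4.348 V
V_th = V_1 - V_2 = 4.348 - 0 = 4.348 V
Step 2 — R_th: zero the source — replace V1 by a short circuit (node 2 merges into node 0) — and find the resistance seen between A (node 1) and B (node 0).
Reduce the network between node 1 (A) and node 0 (B) by series/parallel combination:
  Rp1 = R1 ‖ R2 (parallel, both between nodes 0 and 1) = 1/(1/150 + 1/1000) = 130.4 Ω
R_th = 130.4 Ω

Final answer: V_th = 4.348 V, R_th = 130.4 Ω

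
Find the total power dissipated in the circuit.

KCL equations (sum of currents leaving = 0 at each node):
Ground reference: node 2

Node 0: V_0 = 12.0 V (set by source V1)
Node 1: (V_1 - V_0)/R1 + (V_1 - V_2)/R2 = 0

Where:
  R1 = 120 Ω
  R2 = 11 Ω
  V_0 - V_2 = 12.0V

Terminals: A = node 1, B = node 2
Nodal analysis, taking node 2 as the 0 V reference.
Source V1 fixes V_0 = 12 V.
KCL at each unknown node (sum of currents leaving = 0; resistances in Ω):
  Node 1: (V_1 - 12)/120 + (V_1 - 0)/11 = 0
Collecting terms: 0.09924 × V_1 = 0.1  =>  V_1 = 1.008 V
Power in each resistor, P = (ΔV)²/R:
  P_R1 = (12 - 1.008)²/120 = 1.007 W
  P_R2 = (1.008 - 0)²/11 = 0.0923 W
P_total = P_R1 + P_R2 = 1.099 W

Final answer: 1.099 W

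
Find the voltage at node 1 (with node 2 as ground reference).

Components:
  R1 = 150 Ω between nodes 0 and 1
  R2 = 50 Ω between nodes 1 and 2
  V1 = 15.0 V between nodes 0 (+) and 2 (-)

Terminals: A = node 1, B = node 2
Nodal analysis, taking node 2 as the 0 V reference.
Source V1 fixes V_0 = 15 V.
KCL at each unknown node (sum of currents leaving = 0; resistances in Ω):
  Node 1: (V_1 - 15)/150 + (V_1 - 0)/50 = 0
Collecting terms: 0.02667 × V_1 = 0.1  =>  V_1 = 3.75 V
The requested potential is V_1 = 3.75 V.

Final answer: V_1 = 3.75 V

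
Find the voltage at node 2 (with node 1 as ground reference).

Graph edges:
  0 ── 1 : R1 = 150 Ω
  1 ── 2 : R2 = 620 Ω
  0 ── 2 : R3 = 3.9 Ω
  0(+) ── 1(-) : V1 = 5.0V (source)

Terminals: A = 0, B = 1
Nodal analysis, taking node 1 as the 0 V reference.
Source V1 fixes V_0 = 5 V.
KCL at each unknown node (sum of currents leaving = 0; resistances in Ω):
  Node 2: (V_2 - 0)/620 + (V_2 - 5)/3.9 = 0
Collecting terms: 0.258 × V_2 = 1.282  =>  V_2 = 4.969 V
The requested potential is V_2 = 4.969 V.

Final answer: V_2 = 4.969 V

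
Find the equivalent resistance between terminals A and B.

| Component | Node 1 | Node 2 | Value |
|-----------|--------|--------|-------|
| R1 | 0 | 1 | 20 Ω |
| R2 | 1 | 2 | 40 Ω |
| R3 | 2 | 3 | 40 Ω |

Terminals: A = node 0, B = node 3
Reduce the network between node 0 (A) and node 3 (B) by series/parallel combination:
  Rs1 = R1 + R2 (series, joined only at node 1) = 20 + 40 = 60 Ω
  Rs2 = R3 + Rs1 (series, joined only at node 2) = 40 + 60 = 100 Ω
R_eq = 100 Ω

Final answer: 100 Ω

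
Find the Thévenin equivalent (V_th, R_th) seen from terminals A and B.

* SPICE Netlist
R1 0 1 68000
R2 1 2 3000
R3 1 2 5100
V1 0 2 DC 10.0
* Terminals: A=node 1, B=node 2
Step 1 — V_th is the open-circuit voltage V_A - V_B (nothing connected across the terminals).
Nodal analysis, taking node 2 as the 0 V reference.
Source V1 fixes V_0 = 10 V.
KCL at each unknown node (sum of currents leaving = 0; resistances in Ω):
  Node 1: (V_1 - 10)/68000 + (V_1 - 0)/3000 + (V_1 - 0)/5100 = 0
Collecting terms: 0.0005441 × V_1 = 0.0001471  =>  V_1 = 0.2703 V
V_th = V_1 - V_2 = 0.2703 - 0 = 0.2703 V
Step 2 — R_th: zero the source — replace V1 by a short circuit (node 2 merges into node 0) — and find the resistance seen between A (node 1) and B (node 0).
Reduce the network between node 1 (A) and node 0 (B) by series/parallel combination:
  Rp1 = R1 ‖ R2 ‖ R3 (parallel, all between nodes 0 and 1) = 1/(1/68000 + 1/3000 + 1/5100) = 1838 Ω
R_th = 1.838 kΩ

Final answer: V_th = 0.2703 V, R_th = 1.838 kΩ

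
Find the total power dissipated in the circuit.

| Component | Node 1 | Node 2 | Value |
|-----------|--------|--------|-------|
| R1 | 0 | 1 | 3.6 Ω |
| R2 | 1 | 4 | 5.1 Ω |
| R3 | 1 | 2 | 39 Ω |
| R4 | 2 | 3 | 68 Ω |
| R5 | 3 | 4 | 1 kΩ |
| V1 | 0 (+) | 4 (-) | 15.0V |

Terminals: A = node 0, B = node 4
Nodal analysis, taking node 4 as the 0 V reference.
Source V1 fixes V_0 = 15 V.
KCL at each unknown node (sum of currents leaving = 0; resistances in Ω):
  Node 1: (V_1 - 15)/3.6 + (V_1 - 0)/5.1 + (V_1 - V_2)/39 = 0
  Node 2: (V_2 - V_1)/39 + (V_2 - V_3)/68 = 0
  Node 3: (V_3 - V_2)/68 + (V_3 - 0)/1000 = 0
Collecting terms (coefficients in siemens):
  0.4995·V_1 - 0.02564·V_2 = 4.167
  0.04035·V_2 - 0.02564·V_1 - 0.01471·V_3 = 0
  0.01571·V_3 - 0.01471·V_2 = 0
Solving these 3 simultaneous equations (Gaussian elimination) gives:
  V_1 = 8.776 V, V_2 = 8.467 V, V_3 = 7.928 V
Power in each resistor, P = (ΔV)²/R:
  P_R1 = (15 - 8.776)²/3.6 = 10.76 W
  P_R2 = (8.776 - 0)²/5.1 = 15.1 W
  P_R3 = (8.776 - 8.467)²/39 = 0.002451 W
  P_R4 = (8.467 - 7.928)²/68 = 0.004274 W
  P_R5 = (7.928 - 0)²/1000 = 0.06285 W
P_total = P_R1 + P_R2 + P_R3 + P_R4 + P_R5 = 25.93 W

Final answer: 25.93 W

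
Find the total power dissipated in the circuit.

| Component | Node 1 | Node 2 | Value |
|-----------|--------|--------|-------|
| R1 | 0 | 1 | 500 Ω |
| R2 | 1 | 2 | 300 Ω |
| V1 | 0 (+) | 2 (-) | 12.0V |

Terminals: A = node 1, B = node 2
Nodal analysis, taking node 2 as the 0 V reference.
Source V1 fixes V_0 = 12 V.
KCL at each unknown node (sum of currents leaving = 0; resistances in Ω):
  Node 1: (V_1 - 12)/500 + (V_1 - 0)/300 = 0
Collecting terms: 0.005333 × V_1 = 0.024  =>  V_1 = 4.5 V
Power in each resistor, P = (ΔV)²/R:
  P_R1 = (12 - 4.5)²/500 = 0.1125 W
  P_R2 = (4.5 - 0)²/300 = 0.0675 W
P_total = P_R1 + P_R2 = 0.18 W

Final answer: 0.18 W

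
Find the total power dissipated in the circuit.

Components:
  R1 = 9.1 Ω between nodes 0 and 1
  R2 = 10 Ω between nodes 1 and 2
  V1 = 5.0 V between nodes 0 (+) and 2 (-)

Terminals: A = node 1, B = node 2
Nodal analysis, taking node 2 as the 0 V reference.
Source V1 fixes V_0 = 5 V.
KCL at each unknown node (sum of currents leaving = 0; resistances in Ω):
  Node 1: (V_1 - 5)/9.1 + (V_1 - 0)/10 = 0
Collecting terms: 0.2099 × V_1 = 0.5495  =>  V_1 = 2.618 V
Power in each resistor, P = (ΔV)²/R:
  P_R1 = (5 - 2.618)²/9.1 = 0.6236 W
  P_R2 = (2.618 - 0)²/10 = 0.6853 W
P_total = P_R1 + P_R2 = 1.309 W

Final answer: 1.309 W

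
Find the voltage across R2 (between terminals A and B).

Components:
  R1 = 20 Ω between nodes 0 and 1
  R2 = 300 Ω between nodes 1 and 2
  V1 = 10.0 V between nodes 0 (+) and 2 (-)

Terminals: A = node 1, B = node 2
R1 and R2 are in series across V1 (node 0 → node 1 → node 2), and the output A–B is taken across R2, so this is a voltage divider.
Series current: I = V1/(R1 + R2) = 10/(20 + 300) = 10/320 = 0.03125 A
V_R2 = I × R2 = V1 × R2/(R1 + R2) = 10 × 300/320 = 9.375 V

Final answer: 9.375 V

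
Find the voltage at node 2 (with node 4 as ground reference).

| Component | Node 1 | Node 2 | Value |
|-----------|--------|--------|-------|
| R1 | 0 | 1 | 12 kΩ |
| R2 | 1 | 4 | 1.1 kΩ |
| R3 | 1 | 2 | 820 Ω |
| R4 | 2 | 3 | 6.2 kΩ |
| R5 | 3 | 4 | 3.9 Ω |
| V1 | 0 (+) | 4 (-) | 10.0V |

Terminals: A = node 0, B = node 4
Nodal analysis, taking node 4 as the 0 V reference.
Source V1 fixes V_0 = 10 V.
KCL at each unknown node (sum of currents leaving = 0; resistances in Ω):
  Node 1: (V_1 - 10)/12000 + (V_1 - 0)/1100 + (V_1 - V_2)/820 = 0
  Node 2: (V_2 - V_1)/820 + (V_2 - V_3)/6200 = 0
  Node 3: (V_3 - V_2)/6200 + (V_3 - 0)/3.9 = 0
Collecting terms (coefficients in siemens):
  0.002212·V_1 - 0.00122·V_2 = 0.0008333
  0.001381·V_2 - 0.00122·V_1 - 0.0001613·V_3 = 0
  0.2566·V_3 - 0.0001613·V_2 = 0
Solving these 3 simultaneous equations (Gaussian elimination) gives:
  V_1 = 0.7343 V, V_2 = 0.6486 V, V_3 = 0.0004077 V
The requested potential is V_2 = 0.6486 V.

Final answer: V_2 = 0.6486 V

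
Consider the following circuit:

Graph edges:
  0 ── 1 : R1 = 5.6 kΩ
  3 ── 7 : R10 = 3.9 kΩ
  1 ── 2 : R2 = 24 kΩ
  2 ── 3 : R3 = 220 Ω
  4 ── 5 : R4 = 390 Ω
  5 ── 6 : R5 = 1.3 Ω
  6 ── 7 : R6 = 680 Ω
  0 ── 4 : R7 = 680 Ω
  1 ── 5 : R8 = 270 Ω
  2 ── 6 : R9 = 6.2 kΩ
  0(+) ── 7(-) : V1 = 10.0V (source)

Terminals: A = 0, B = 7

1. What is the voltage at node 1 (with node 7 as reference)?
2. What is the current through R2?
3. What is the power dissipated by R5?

Nodal analysis, taking node 7 as the 0 V reference.
Source V1 fixes V_0 = 10 V.
KCL at each unknown node (sum of currents leaving = 0; resistances in Ω):
  Node 1: (V_1 - 10)/5600 + (V_1 - V_2)/24000 + (V_1 - V_5)/270 = 0
  Node 2: (V_2 - V_1)/24000 + (V_2 - V_3)/220 + (V_2 - V_6)/6200 = 0
  Node 3: (V_3 - V_2)/220 + (V_3 - 0)/3900 = 0
  Node 4: (V_4 - V_5)/390 + (V_4 - 10)/680 = 0
  Node 5: (V_5 - V_4)/390 + (V_5 - V_6)/1.3 + (V_5 - V_1)/270 = 0
  Node 6: (V_6 - V_5)/1.3 + (V_6 - 0)/680 + (V_6 - V_2)/6200 = 0
Collecting terms (coefficients in siemens):
  0.003924·V_1 - 0.00004167·V_2 - 0.003704·V_5 = 0.001786
  0.004748·V_2 - 0.00004167·V_1 - 0.004545·V_3 - 0.0001613·V_6 = 0
  0.004802·V_3 - 0.004545·V_2 = 0
  0.004035·V_4 - 0.002564·V_5 = 0.01471
  0.7755·V_5 - 0.003704·V_1 - 0.002564·V_4 - 0.7692·V_6 = 0
  0.7709·V_6 - 0.0001613·V_2 - 0.7692·V_5 = 0
Solving these 6 simultaneous equations (Gaussian elimination) gives:
  V_1 = 4.362 V, V_2 = 1.895 V, V_3 = 1.794 V, V_4 = 6.262 V
  V_5 = 4.118 V, V_6 = 4.11 V
Part 1:
  Read off the nodal solution: V_1 = 4.362 V
Part 2:
  I_R2 = (V_1 - V_2)/R2 = (4.362 - 1.895)/24000 = 0.0001028 A
  Magnitude: I_R2 = 0.0001028 A
Part 3:
  I_R5 = (V_5 - V_6)/R5 = (4.118 - 4.11)/1.3 = 0.006401 A
  P_R5 = I_R5² × R5 = (0.006401)² × 1.3 = 0.00005327 W

Final answers:
1. V_1 = 4.362 V
2. I_R2 = 0.0001028 A
3. P_R5 = 5.327e-05 W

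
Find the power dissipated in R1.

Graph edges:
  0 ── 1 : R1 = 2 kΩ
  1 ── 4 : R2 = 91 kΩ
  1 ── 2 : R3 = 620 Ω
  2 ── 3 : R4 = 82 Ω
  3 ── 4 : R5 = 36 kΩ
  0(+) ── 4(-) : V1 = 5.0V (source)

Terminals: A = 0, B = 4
Nodal analysis, taking node 4 as the 0 V reference.
Source V1 fixes V_0 = 5 V.
KCL at each unknown node (sum of currents leaving = 0; resistances in Ω):
  Node 1: (V_1 - 5)/2000 + (V_1 - 0)/91000 + (V_1 - V_2)/620 = 0
  Node 2: (V_2 - V_1)/620 + (V_2 - V_3)/82 = 0
  Node 3: (V_3 - V_2)/82 + (V_3 - 0)/36000 = 0
Collecting terms (coefficients in siemens):
  0.002124·V_1 - 0.001613·V_2 = 0.0025
  0.01381·V_2 - 0.001613·V_1 - 0.0122·V_3 = 0
  0.01222·V_3 - 0.0122·V_2 = 0
Solving these 3 simultaneous equations (Gaussian elimination) gives:
  V_1 = 4.645 V, V_2 = 4.566 V, V_3 = 4.556 V
I_R1 = (V_0 - V_1)/R1 = (5 - 4.645)/2000 = 0.0001776 A
P_R1 = I_R1² × R1 = (0.0001776)² × 2000 = 0.00006308 W

Final answer: 6.308e-05 W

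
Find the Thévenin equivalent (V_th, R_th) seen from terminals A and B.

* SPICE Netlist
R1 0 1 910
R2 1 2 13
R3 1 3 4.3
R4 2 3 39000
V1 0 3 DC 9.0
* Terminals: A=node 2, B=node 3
Step 1 — V_th is the open-circuit voltage V_A - V_B (nothing connected across the terminals).
Nodal analysis, taking node 3 as the 0 V reference.
Source V1 fixes V_0 = 9 V.
KCL at each unknown node (sum of currents leaving = 0; resistances in Ω):
  Node 1: (V_1 - 9)/910 + (V_1 - V_2)/13 + (V_1 - 0)/4.3 = 0
  Node 2: (V_2 - V_1)/13 + (V_2 - 0)/39000 = 0
Collecting terms (coefficients in siemens):
  0.3106·V_1 - 0.07692·V_2 = 0.00989
  0.07695·V_2 - 0.07692·V_1 = 0
Determinant D = (0.3106)(0.07695) - (-0.07692)(-0.07692) = 0.01798
V_1 = [(0.00989)(0.07695) - (-0.07692)(0)]/D = 0.04232 V
V_2 = [(0.3106)(0) - (0.00989)(-0.07692)]/D = 0.04231 V
V_th = V_2 - V_3 = 0.04231 - 0 = 0.04231 V
Step 2 — R_th: zero the source — replace V1 by a short circuit (node 3 merges into node 0) — and find the resistance seen between A (node 2) and B (node 0).
Reduce the network between node 2 (A) and node 0 (B) by series/parallel combination:
  Rp1 = R1 ‖ R3 (parallel, both between nodes 0 and 1) = 1/(1/910 + 1/4.3) = 4.28 Ω
  Rs1 = R2 + Rp1 (series, joined only at node 1) = 13 + 4.28 = 17.28 Ω
  Rp2 = R4 ‖ Rs1 (parallel, both between nodes 0 and 2) = 1/(1/39000 + 1/17.28) = 17.27 Ω
R_th = 17.27 Ω

Final answer: V_th = 0.04231 V, R_th = 17.27 Ω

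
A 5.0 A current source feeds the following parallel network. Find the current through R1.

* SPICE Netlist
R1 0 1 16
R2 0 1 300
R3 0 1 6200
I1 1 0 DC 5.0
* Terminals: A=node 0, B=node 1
All resistors sit directly between nodes 0 and 1, so they are in parallel and share one voltage V; the full source current 5 A splits among them.
1/R_par = 1/16 + 1/300 + 1/6200 = 0.06599 S  =>  R_par = 15.15 Ω
V = I × R_par = 5 × 15.15 = 75.76 V
I_R1 = V/R1 = 75.76/16 = 4.735 A

Final answer: 4.735 A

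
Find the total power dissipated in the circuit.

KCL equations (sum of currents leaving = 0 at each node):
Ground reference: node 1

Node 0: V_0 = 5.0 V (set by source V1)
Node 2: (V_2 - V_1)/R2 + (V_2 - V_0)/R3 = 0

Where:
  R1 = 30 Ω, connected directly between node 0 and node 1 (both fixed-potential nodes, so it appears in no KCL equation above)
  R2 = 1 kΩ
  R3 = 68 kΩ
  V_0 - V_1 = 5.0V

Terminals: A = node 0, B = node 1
Nodal analysis, taking node 1 as the 0 V reference.
Source V1 fixes V_0 = 5 V.
KCL at each unknown node (sum of currents leaving = 0; resistances in Ω):
  Node 2: (V_2 - 0)/1000 + (V_2 - 5)/68000 = 0
Collecting terms: 0.001015 × V_2 = 0.00007353  =>  V_2 = 0.07246 V
Power in each resistor, P = (ΔV)²/R:
  P_R1 = (5 - 0)²/30 = 0.8333 W
  P_R2 = (0 - 0.07246)²/1000 = 0.000005251 W
  P_R3 = (5 - 0.07246)²/68000 = 0.0003571 W
P_total = P_R1 + P_R2 + P_R3 = 0.8337 W

Final answer: 0.8337 W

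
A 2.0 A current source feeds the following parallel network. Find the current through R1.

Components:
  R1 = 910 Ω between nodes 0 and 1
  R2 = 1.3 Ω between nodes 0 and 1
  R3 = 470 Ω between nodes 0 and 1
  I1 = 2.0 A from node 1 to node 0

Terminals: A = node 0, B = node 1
All resistors sit directly between nodes 0 and 1, so they are in parallel and share one voltage V; the full source current 2 A splits among them.
1/R_par = 1/910 + 1/1.3 + 1/470 = 0.7725 S  =>  R_par = 1.295 Ω
V = I × R_par = 2 × 1.295 = 2.589 V
I_R1 = V/R1 = 2.589/910 = 0.002845 A

Final answer: 0.002845 A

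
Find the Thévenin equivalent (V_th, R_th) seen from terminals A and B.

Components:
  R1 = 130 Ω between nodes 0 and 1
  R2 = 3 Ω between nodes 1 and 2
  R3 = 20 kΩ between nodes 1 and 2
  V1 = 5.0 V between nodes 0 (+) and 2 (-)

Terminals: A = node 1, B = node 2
Step 1 — V_th is the open-circuit voltage V_A - V_B (nothing connected across the terminals).
Nodal analysis, taking node 2 as the 0 V reference.
Source V1 fixes V_0 = 5 V.
KCL at each unknown node (sum of currents leaving = 0; resistances in Ω):
  Node 1: (V_1 - 5)/130 + (V_1 - 0)/3 + (V_1 - 0)/20000 = 0
Collecting terms: 0.3411 × V_1 = 0.03846  =>  V_1 = 0.1128 V
V_th = V_1 - V_2 = 0.1128 - 0 = 0.1128 V
Step 2 — R_th: zero the source — replace V1 by a short circuit (node 2 merges into node 0) — and find the resistance seen between A (node 1) and B (node 0).
Reduce the network between node 1 (A) and node 0 (B) by series/parallel combination:
  Rp1 = R1 ‖ R2 ‖ R3 (parallel, all between nodes 0 and 1) = 1/(1/130 + 1/3 + 1/20000) = 2.932 Ω
R_th = 2.932 Ω

Final answer: V_th = 0.1128 V, R_th = 2.932 Ω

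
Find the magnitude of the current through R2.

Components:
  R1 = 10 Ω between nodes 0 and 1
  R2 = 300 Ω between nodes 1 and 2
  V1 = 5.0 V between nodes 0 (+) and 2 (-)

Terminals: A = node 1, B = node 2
Nodal analysis, taking node 2 as the 0 V reference.
Source V1 fixes V_0 = 5 V.
KCL at each unknown node (sum of currents leaving = 0; resistances in Ω):
  Node 1: (V_1 - 5)/10 + (V_1 - 0)/300 = 0
Collecting terms: 0.1033 × V_1 = 0.5  =>  V_1 = 4.839 V
I_R2 = (V_1 - V_2)/R2 = (4.839 - 0)/300 = 0.01613 A
|I_R2| = 0.01613 A

Final answer: |I_R2| = 0.01613 A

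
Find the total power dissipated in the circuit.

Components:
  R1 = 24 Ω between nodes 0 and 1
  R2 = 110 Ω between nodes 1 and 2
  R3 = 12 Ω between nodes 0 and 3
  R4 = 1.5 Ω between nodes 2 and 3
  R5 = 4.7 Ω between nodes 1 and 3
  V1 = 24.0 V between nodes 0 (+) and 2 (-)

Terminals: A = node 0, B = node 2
Nodal analysis, taking node 2 as the 0 V reference.
Source V1 fixes V_0 = 24 V.
KCL at each unknown node (sum of currents leaving = 0; resistances in Ω):
  Node 1: (V_1 - 24)/24 + (V_1 - 0)/110 + (V_1 - V_3)/4.7 = 0
  Node 3: (V_3 - 24)/12 + (V_3 - 0)/1.5 + (V_3 - V_1)/4.7 = 0
Collecting terms (coefficients in siemens):
  0.2635·V_1 - 0.2128·V_3 = 1
  0.9628·V_3 - 0.2128·V_1 = 2
Determinant D = (0.2635)(0.9628) - (-0.2128)(-0.2128) = 0.2084
V_1 = [(1)(0.9628) - (-0.2128)(2)]/D = 6.66 V
V_3 = [(0.2635)(2) - (1)(-0.2128)]/D = 3.549 V
Power in each resistor, P = (ΔV)²/R:
  P_R1 = (24 - 6.66)²/24 = 12.53 W
  P_R2 = (6.66 - 0)²/110 = 0.4033 W
  P_R3 = (24 - 3.549)²/12 = 34.85 W
  P_R4 = (0 - 3.549)²/1.5 = 8.398 W
  P_R5 = (6.66 - 3.549)²/4.7 = 2.059 W
P_total = P_R1 + P_R2 + P_R3 + P_R4 + P_R5 = 58.24 W

Final answer: 58.24 W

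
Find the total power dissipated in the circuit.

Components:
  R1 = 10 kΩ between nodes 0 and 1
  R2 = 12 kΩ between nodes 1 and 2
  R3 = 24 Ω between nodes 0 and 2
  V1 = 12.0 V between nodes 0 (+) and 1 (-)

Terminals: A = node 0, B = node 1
Nodal analysis, taking node 1 as the 0 V reference.
Source V1 fixes V_0 = 12 V.
KCL at each unknown node (sum of currents leaving = 0; resistances in Ω):
  Node 2: (V_2 - 0)/12000 + (V_2 - 12)/24 = 0
Collecting terms: 0.04175 × V_2 = 0.5  =>  V_2 = 11.98 V
Power in each resistor, P = (ΔV)²/R:
  P_R1 = (12 - 0)²/10000 = 0.0144 W
  P_R2 = (0 - 11.98)²/12000 = 0.01195 W
  P_R3 = (12 - 11.98)²/24 = 0.0000239 W
P_total = P_R1 + P_R2 + P_R3 = 0.02638 W

Final answer: 0.02638 W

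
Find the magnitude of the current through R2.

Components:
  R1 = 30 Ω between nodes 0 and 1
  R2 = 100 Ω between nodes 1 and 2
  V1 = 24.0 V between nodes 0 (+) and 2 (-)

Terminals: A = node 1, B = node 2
Nodal analysis, taking node 2 as the 0 V reference.
Source V1 fixes V_0 = 24 V.
KCL at each unknown node (sum of currents leaving = 0; resistances in Ω):
  Node 1: (V_1 - 24)/30 + (V_1 - 0)/100 = 0
Collecting terms: 0.04333 × V_1 = 0.8  =>  V_1 = 18.46 V
I_R2 = (V_1 - V_2)/R2 = (18.46 - 0)/100 = 0.1846 A
|I_R2| = 0.1846 A

Final answer: |I_R2| = 0.1846 A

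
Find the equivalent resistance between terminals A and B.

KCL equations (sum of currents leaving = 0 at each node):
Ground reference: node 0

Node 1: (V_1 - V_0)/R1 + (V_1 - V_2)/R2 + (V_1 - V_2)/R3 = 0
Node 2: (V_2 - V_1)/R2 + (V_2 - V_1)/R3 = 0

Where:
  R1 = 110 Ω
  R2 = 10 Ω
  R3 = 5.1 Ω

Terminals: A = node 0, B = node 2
Reduce the network between node 0 (A) and node 2 (B) by series/parallel combination:
  Rp1 = R2 ‖ R3 (parallel, both between nodes 1 and 2) = 1/(1/10 + 1/5.1) = 3.377 Ω
  Rs1 = R1 + Rp1 (series, joined only at node 1) = 110 + 3.377 = 113.4 Ω
R_eq = 113.4 Ω

Final answer: 113.4 Ω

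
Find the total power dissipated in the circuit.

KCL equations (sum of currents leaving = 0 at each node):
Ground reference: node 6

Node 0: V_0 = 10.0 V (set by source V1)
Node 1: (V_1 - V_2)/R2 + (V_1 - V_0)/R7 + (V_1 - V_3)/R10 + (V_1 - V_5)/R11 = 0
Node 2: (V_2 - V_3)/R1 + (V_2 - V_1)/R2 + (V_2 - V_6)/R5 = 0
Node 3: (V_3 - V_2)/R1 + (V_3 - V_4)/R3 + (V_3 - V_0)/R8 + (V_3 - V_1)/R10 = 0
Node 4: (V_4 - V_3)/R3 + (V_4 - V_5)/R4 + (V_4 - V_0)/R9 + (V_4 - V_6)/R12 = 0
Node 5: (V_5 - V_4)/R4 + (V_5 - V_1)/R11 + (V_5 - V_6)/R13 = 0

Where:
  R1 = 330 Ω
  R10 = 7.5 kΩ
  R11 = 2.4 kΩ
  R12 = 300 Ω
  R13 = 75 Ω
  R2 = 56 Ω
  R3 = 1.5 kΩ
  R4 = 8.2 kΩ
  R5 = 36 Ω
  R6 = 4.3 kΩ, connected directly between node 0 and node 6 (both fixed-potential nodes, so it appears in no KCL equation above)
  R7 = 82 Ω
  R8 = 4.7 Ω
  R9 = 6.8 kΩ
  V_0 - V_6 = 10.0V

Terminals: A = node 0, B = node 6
Nodal analysis, taking node 6 as the 0 V reference.
Source V1 fixes V_0 = 10 V.
KCL at each unknown node (sum of currents leaving = 0; resistances in Ω):
  Node 1: (V_1 - V_2)/56 + (V_1 - 10)/82 + (V_1 - V_3)/7500 + (V_1 - V_5)/2400 = 0
  Node 2: (V_2 - V_3)/330 + (V_2 - V_1)/56 + (V_2 - 0)/36 = 0
  Node 3: (V_3 - V_2)/330 + (V_3 - V_4)/1500 + (V_3 - 10)/4.7 + (V_3 - V_1)/7500 = 0
  Node 4: (V_4 - V_3)/1500 + (V_4 - V_5)/8200 + (V_4 - 10)/6800 + (V_4 - 0)/300 = 0
  Node 5: (V_5 - V_4)/8200 + (V_5 - V_1)/2400 + (V_5 - 0)/75 = 0
Collecting terms (coefficients in siemens):
  0.0306·V_1 - 0.01786·V_2 - 0.0001333·V_3 - 0.0004167·V_5 = 0.122
  0.04867·V_2 - 0.01786·V_1 - 0.00303·V_3 = 0
  0.2166·V_3 - 0.0001333·V_1 - 0.00303·V_2 - 0.0006667·V_4 = 2.128
  0.004269·V_4 - 0.0006667·V_3 - 0.000122·V_5 = 0.001471
  0.01387·V_5 - 0.0004167·V_1 - 0.000122·V_4 = 0
Solving these 5 simultaneous equations (Gaussian elimination) gives:
  V_1 = 5.585 V, V_2 = 2.664 V, V_3 = 9.87 V, V_4 = 1.891 V
  V_5 = 0.1844 V
Power in each resistor, P = (ΔV)²/R:
  P_R1 = (2.664 - 9.87)²/330 = 0.1573 W
  P_R2 = (5.585 - 2.664)²/56 = 0.1524 W
  P_R3 = (9.87 - 1.891)²/1500 = 0.04244 W
  P_R4 = (1.891 - 0.1844)²/8200 = 0.0003552 W
  P_R5 = (2.664 - 0)²/36 = 0.1971 W
  P_R6 = (10 - 0)²/4300 = 0.02326 W
  P_R7 = (10 - 5.585)²/82 = 0.2377 W
  P_R8 = (10 - 9.87)²/4.7 = 0.003613 W
  P_R9 = (10 - 1.891)²/6800 = 0.00967 W
  P_R10 = (5.585 - 9.87)²/7500 = 0.002448 W
  P_R11 = (5.585 - 0.1844)²/2400 = 0.01215 W
  P_R12 = (1.891 - 0)²/300 = 0.01192 W
  P_R13 = (0.1844 - 0)²/75 = 0.0004533 W
P_total = P_R1 + P_R2 + P_R3 + P_R4 + P_R5 + P_R6 + P_R7 + P_R8 + P_R9 + P_R10 + P_R11 + P_R12 + P_R13 = 0.8509 W

Final answer: 0.8509 W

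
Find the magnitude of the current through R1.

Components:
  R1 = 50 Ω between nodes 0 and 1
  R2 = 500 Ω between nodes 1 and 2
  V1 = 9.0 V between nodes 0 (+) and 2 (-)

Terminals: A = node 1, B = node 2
Nodal analysis, taking node 2 as the 0 V reference.
Source V1 fixes V_0 = 9 V.
KCL at each unknown node (sum of currents leaving = 0; resistances in Ω):
  Node 1: (V_1 - 9)/50 + (V_1 - 0)/500 = 0
Collecting terms: 0.022 × V_1 = 0.18  =>  V_1 = 8.182 V
I_R1 = (V_0 - V_1)/R1 = (9 - 8.182)/50 = 0.01636 A
|I_R1| = 0.01636 A

Final answer: |I_R1| = 0.01636 A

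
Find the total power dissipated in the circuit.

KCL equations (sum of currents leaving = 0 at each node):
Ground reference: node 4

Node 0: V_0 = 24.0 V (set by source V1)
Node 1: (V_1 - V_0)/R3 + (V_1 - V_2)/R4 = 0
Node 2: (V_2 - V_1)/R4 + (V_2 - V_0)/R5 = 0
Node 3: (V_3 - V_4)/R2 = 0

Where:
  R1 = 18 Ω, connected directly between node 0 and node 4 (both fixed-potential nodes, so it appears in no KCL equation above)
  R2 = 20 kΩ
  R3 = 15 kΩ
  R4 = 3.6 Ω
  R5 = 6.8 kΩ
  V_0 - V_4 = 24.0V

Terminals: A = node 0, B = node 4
Nodal analysis, taking node 4 as the 0 V reference.
Source V1 fixes V_0 = 24 V.
KCL at each unknown node (sum of currents leaving = 0; resistances in Ω):
  Node 1: (V_1 - 24)/15000 + (V_1 - V_2)/3.6 = 0
  Node 2: (V_2 - V_1)/3.6 + (V_2 - 24)/6800 = 0
  Node 3: (V_3 - 0)/20000 = 0
Collecting terms (coefficients in siemens):
  0.2778·V_1 - 0.2778·V_2 = 0.0016
  0.2779·V_2 - 0.2778·V_1 = 0.003529
  0.00005·V_3 = 0
Solving these 3 simultaneous equations (Gaussian elimination) gives:
  V_1 = 24 V, V_2 = 24 V, V_3 = 0 V
Power in each resistor, P = (ΔV)²/R:
  P_R1 = (24 - 0)²/18 = 32 W
  P_R2 = (0 - 0)²/20000 = 0 W
  P_R3 = (24 - 24)²/15000 = 0 W
  P_R4 = (24 - 24)²/3.6 = 0 W
  P_R5 = (24 - 24)²/6800 = 0 W
P_total = P_R1 + P_R2 + P_R3 + P_R4 + P_R5 = 32 W

Final answer: 32 W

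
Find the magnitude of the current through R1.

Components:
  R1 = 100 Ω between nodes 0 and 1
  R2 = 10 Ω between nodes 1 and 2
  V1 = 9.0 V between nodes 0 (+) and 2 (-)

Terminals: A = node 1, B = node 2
Nodal analysis, taking node 2 as the 0 V reference.
Source V1 fixes V_0 = 9 V.
KCL at each unknown node (sum of currents leaving = 0; resistances in Ω):
  Node 1: (V_1 - 9)/100 + (V_1 - 0)/10 = 0
Collecting terms: 0.11 × V_1 = 0.09  =>  V_1 = 0.8182 V
I_R1 = (V_0 - V_1)/R1 = (9 - 0.8182)/100 = 0.08182 A
|I_R1| = 0.08182 A

Final answer: |I_R1| = 0.08182 A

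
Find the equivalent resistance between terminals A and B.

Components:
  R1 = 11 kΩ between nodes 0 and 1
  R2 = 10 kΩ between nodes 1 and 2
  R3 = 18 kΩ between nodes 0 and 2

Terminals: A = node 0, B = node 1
Reduce the network between node 0 (A) and node 1 (B) by series/parallel combination:
  Rs1 = R3 + R2 (series, joined only at node 2) = 18000 + 10000 = 28000 Ω
  Rp1 = R1 ‖ Rs1 (parallel, both between nodes 0 and 1) = 1/(1/11000 + 1/28000) = 7897 Ω
R_eq = 7.897 kΩ

Final answer: 7.897 kΩ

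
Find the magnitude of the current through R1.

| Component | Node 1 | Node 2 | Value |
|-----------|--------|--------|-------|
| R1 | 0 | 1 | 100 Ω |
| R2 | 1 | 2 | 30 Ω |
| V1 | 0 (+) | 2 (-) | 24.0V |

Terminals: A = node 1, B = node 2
Nodal analysis, taking node 2 as the 0 V reference.
Source V1 fixes V_0 = 24 V.
KCL at each unknown node (sum of currents leaving = 0; resistances in Ω):
  Node 1: (V_1 - 24)/100 + (V_1 - 0)/30 = 0
Collecting terms: 0.04333 × V_1 = 0.24  =>  V_1 = 5.538 V
I_R1 = (V_0 - V_1)/R1 = (24 - 5.538)/100 = 0.1846 A
|I_R1| = 0.1846 A

Final answer: |I_R1| = 0.1846 A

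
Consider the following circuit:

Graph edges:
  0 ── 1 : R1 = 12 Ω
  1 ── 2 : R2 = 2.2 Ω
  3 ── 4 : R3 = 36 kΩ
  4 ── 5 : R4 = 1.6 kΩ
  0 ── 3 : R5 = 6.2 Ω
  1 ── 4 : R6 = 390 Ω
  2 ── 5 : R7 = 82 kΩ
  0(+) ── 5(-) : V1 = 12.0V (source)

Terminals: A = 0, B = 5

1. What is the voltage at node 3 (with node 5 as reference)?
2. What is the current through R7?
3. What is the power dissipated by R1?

Nodal analysis, taking node 5 as the 0 V reference.
Source V1 fixes V_0 = 12 V.
KCL at each unknown node (sum of currents leaving = 0; resistances in Ω):
  Node 1: (V_1 - 12)/12 + (V_1 - V_2)/2.2 + (V_1 - V_4)/390 = 0
  Node 2: (V_2 - V_1)/2.2 + (V_2 - 0)/82000 = 0
  Node 3: (V_3 - V_4)/36000 + (V_3 - 12)/6.2 = 0
  Node 4: (V_4 - V_3)/36000 + (V_4 - 0)/1600 + (V_4 - V_1)/390 = 0
Collecting terms (coefficients in siemens):
  0.5404·V_1 - 0.4545·V_2 - 0.002564·V_4 = 1
  0.4546·V_2 - 0.4545·V_1 = 0
  0.1613·V_3 - 0.00002778·V_4 = 1.935
  0.003217·V_4 - 0.002564·V_1 - 0.00002778·V_3 = 0
Solving these 4 simultaneous equations (Gaussian elimination) gives:
  V_1 = 11.93 V, V_2 = 11.93 V, V_3 = 12 V, V_4 = 9.61 V
Part 1:
  Read off the nodal solution: V_3 = 12 V
Part 2:
  I_R7 = (V_2 - V_5)/R7 = (11.93 - 0)/82000 = 0.0001454 A
  Magnitude: I_R7 = 0.0001454 A
Part 3:
  I_R1 = (V_0 - V_1)/R1 = (12 - 11.93)/12 = 0.006086 A
  P_R1 = I_R1² × R1 = (0.006086)² × 12 = 0.0004444 W

Final answers:
1. V_3 = 12 V
2. I_R7 = 0.0001454 A
3. P_R1 = 0.0004444 W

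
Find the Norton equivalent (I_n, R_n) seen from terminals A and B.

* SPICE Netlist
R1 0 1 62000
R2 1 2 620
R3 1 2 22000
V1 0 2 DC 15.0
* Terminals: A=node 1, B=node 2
Find the Thévenin equivalent first; then I_n = V_th/R_th and R_n = R_th.
Step 1 — V_th is the open-circuit voltage V_A - V_B (nothing connected across the terminals).
Nodal analysis, taking node 2 as the 0 V reference.
Source V1 fixes V_0 = 15 V.
KCL at each unknown node (sum of currents leaving = 0; resistances in Ω):
  Node 1: (V_1 - 15)/62000 + (V_1 - 0)/620 + (V_1 - 0)/22000 = 0
Collecting terms: 0.001674 × V_1 = 0.0002419  =>  V_1 = 0.1445 V
V_th = V_1 - V_2 = 0.1445 - 0 = 0.1445 V
Step 2 — R_th: zero the source — replace V1 by a short circuit (node 2 merges into node 0) — and find the resistance seen between A (node 1) and B (node 0).
Reduce the network between node 1 (A) and node 0 (B) by series/parallel combination:
  Rp1 = R1 ‖ R2 ‖ R3 (parallel, all between nodes 0 and 1) = 1/(1/62000 + 1/620 + 1/22000) = 597.2 Ω
R_th = 597.2 Ω
I_n = V_th/R_th = 0.1445/597.2 = 0.0002419 A, and R_n = R_th = 597.2 Ω

Final answer: I_n = 0.0002419 A, R_n = 597.2 Ω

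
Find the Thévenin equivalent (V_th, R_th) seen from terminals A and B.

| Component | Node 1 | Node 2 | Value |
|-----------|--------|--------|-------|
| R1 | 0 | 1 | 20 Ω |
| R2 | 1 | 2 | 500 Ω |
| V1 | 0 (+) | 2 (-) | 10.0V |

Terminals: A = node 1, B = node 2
Step 1 — V_th is the open-circuit voltage V_A - V_B (nothing connected across the terminals).
Nodal analysis, taking node 2 as the 0 V reference.
Source V1 fixes V_0 = 10 V.
KCL at each unknown node (sum of currents leaving = 0; resistances in Ω):
  Node 1: (V_1 - 10)/20 + (V_1 - 0)/500 = 0
Collecting terms: 0.052 × V_1 = 0.5  =>  V_1 = 9.615 V
V_th = V_1 - V_2 = 9.615 - 0 = 9.615 V
Step 2 — R_th: zero the source — replace V1 by a short circuit (node 2 merges into node 0) — and find the resistance seen between A (node 1) and B (node 0).
Reduce the network between node 1 (A) and node 0 (B) by series/parallel combination:
  Rp1 = R1 ‖ R2 (parallel, both between nodes 0 and 1) = 1/(1/20 + 1/500) = 19.23 Ω
R_th = 19.23 Ω

Final answer: V_th = 9.615 V, R_th = 19.23 Ω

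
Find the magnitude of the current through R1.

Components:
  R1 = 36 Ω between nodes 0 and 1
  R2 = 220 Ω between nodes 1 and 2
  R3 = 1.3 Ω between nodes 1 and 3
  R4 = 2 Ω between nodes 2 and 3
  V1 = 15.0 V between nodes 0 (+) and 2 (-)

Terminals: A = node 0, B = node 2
Nodal analysis, taking node 2 as the 0 V reference.
Source V1 fixes V_0 = 15 V.
KCL at each unknown node (sum of currents leaving = 0; resistances in Ω):
  Node 1: (V_1 - 15)/36 + (V_1 - 0)/220 + (V_1 - V_3)/1.3 = 0
  Node 3: (V_3 - V_1)/1.3 + (V_3 - 0)/2 = 0
Collecting terms (coefficients in siemens):
  0.8016·V_1 - 0.7692·V_3 = 0.4167
  1.269·V_3 - 0.7692·V_1 = 0
Determinant D = (0.8016)(1.269) - (-0.7692)(-0.7692) = 0.4256
V_1 = [(0.4167)(1.269) - (-0.7692)(0)]/D = 1.242 V
V_3 = [(0.8016)(0) - (0.4167)(-0.7692)]/D = 0.753 V
I_R1 = (V_0 - V_1)/R1 = (15 - 1.242)/36 = 0.3822 A
|I_R1| = 0.3822 A

Final answer: |I_R1| = 0.3822 A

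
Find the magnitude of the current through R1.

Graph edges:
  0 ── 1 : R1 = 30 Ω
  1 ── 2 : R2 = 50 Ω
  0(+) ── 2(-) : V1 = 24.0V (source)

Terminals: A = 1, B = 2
Nodal analysis, taking node 2 as the 0 V reference.
Source V1 fixes V_0 = 24 V.
KCL at each unknown node (sum of currents leaving = 0; resistances in Ω):
  Node 1: (V_1 - 24)/30 + (V_1 - 0)/50 = 0
Collecting terms: 0.05333 × V_1 = 0.8  =>  V_1 = 15 V
I_R1 = (V_0 - V_1)/R1 = (24 - 15)/30 = 0.3 A
|I_R1| = 0.3 A

Final answer: |I_R1| = 0.3 A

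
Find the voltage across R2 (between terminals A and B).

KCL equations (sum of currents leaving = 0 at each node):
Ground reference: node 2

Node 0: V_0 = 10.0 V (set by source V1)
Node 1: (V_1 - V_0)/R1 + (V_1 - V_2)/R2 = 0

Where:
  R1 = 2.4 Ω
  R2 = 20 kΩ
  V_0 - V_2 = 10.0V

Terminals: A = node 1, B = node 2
R1 and R2 are in series across V1 (node 0 → node 1 → node 2), and the output A–B is taken across R2, so this is a voltage divider.
Series current: I = V1/(R1 + R2) = 10/(2.4 + 20000) = 10/20000 = 0.0004999 A
V_R2 = I × R2 = V1 × R2/(R1 + R2) = 10 × 20000/20000 = 9.999 V

Final answer: 9.999 V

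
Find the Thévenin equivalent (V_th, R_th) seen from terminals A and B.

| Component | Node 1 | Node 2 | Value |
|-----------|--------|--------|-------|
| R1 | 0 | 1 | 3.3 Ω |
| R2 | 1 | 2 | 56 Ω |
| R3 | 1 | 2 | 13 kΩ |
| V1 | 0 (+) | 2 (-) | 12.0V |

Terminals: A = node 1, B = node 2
Step 1 — V_th is the open-circuit voltage V_A - V_B (nothing connected across the terminals).
Nodal analysis, taking node 2 as the 0 V reference.
Source V1 fixes V_0 = 12 V.
KCL at each unknown node (sum of currents leaving = 0; resistances in Ω):
  Node 1: (V_1 - 12)/3.3 + (V_1 - 0)/56 + (V_1 - 0)/13000 = 0
Collecting terms: 0.321 × V_1 = 3.636  =>  V_1 = 11.33 V
V_th = V_1 - V_2 = 11.33 - 0 = 11.33 V
Step 2 — R_th: zero the source — replace V1 by a short circuit (node 2 merges into node 0) — and find the resistance seen between A (node 1) and B (node 0).
Reduce the network between node 1 (A) and node 0 (B) by series/parallel combination:
  Rp1 = R1 ‖ R2 ‖ R3 (parallel, all between nodes 0 and 1) = 1/(1/3.3 + 1/56 + 1/13000) = 3.116 Ω
R_th = 3.116 Ω

Final answer: V_th = 11.33 V, R_th = 3.116 Ω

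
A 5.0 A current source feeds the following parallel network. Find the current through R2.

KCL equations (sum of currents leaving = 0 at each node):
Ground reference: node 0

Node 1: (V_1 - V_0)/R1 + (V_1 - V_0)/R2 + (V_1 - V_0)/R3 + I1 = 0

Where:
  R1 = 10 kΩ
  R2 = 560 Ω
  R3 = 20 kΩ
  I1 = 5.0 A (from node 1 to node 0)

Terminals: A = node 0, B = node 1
All resistors sit directly between nodes 0 and 1, so they are in parallel and share one voltage V; the full source current 5 A splits among them.
1/R_par = 1/10000 + 1/560 + 1/20000 = 0.001936 S  =>  R_par = 516.6 Ω
V = I × R_par = 5 × 516.6 = 2583 V
I_R2 = V/R2 = 2583/560 = 4.613 A

Final answer: 4.613 A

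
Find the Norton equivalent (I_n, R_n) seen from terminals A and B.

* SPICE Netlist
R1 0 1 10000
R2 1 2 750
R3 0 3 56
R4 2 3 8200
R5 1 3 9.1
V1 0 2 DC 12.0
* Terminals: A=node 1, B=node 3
Find the Thévenin equivalent first; then I_n = V_th/R_th and R_n = R_th.
Step 1 — V_th is the open-circuit voltage V_A - V_B (nothing connected across the terminals).
Nodal analysis, taking node 2 as the 0 V reference.
Source V1 fixes V_0 = 12 V.
KCL at each unknown node (sum of currents leaving = 0; resistances in Ω):
  Node 1: (V_1 - 12)/10000 + (V_1 - 0)/750 + (V_1 - V_3)/9.1 = 0
  Node 3: (V_3 - 12)/56 + (V_3 - 0)/8200 + (V_3 - V_1)/9.1 = 0
Collecting terms (coefficients in siemens):
  0.1113·V_1 - 0.1099·V_3 = 0.0012
  0.1279·V_3 - 0.1099·V_1 = 0.2143
Determinant D = (0.1113)(0.1279) - (-0.1099)(-0.1099) = 0.002159
V_1 = [(0.0012)(0.1279) - (-0.1099)(0.2143)]/D = 10.98 V
V_3 = [(0.1113)(0.2143) - (0.0012)(-0.1099)]/D = 11.11 V
V_th = V_1 - V_3 = 10.98 - 11.11 = -0.1323 V
Step 2 — R_th: zero the source — replace V1 by a short circuit (node 2 merges into node 0) — and find the resistance seen between A (node 1) and B (node 3).
Reduce the network between node 1 (A) and node 3 (B) by series/parallel combination:
  Rp1 = R1 ‖ R2 (parallel, both between nodes 0 and 1) = 1/(1/10000 + 1/750) = 697.7 Ω
  Rp2 = R3 ‖ R4 (parallel, both between nodes 0 and 3) = 1/(1/56 + 1/8200) = 55.62 Ω
  Rs1 = Rp1 + Rp2 (series, joined only at node 0) = 697.7 + 55.62 = 753.3 Ω
  Rp3 = R5 ‖ Rs1 (parallel, both between nodes 1 and 3) = 1/(1/9.1 + 1/753.3) = 8.991 Ω
R_th = 8.991 Ω
I_n = V_th/R_th = -0.1323/8.991 = -0.01471 A, and R_n = R_th = 8.991 Ω

Final answer: I_n = -0.01471 A, R_n = 8.991 Ω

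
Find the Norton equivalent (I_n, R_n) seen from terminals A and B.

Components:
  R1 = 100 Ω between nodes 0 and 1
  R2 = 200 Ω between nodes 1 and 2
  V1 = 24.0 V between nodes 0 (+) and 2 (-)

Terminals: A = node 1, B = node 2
Find the Thévenin equivalent first; then I_n = V_th/R_th and R_n = R_th.
Step 1 — V_th is the open-circuit voltage V_A - V_B (nothing connected across the terminals).
Nodal analysis, taking node 2 as the 0 V reference.
Source V1 fixes V_0 = 24 V.
KCL at each unknown node (sum of currents leaving = 0; resistances in Ω):
  Node 1: (V_1 - 24)/100 + (V_1 - 0)/200 = 0
Collecting terms: 0.015 × V_1 = 0.24  =>  V_1 = 16 V
V_th = V_1 - V_2 = 16 - 0 = 16 V
Step 2 — R_th: zero the source — replace V1 by a short circuit (node 2 merges into node 0) — and find the resistance seen between A (node 1) and B (node 0).
Reduce the network between node 1 (A) and node 0 (B) by series/parallel combination:
  Rp1 = R1 ‖ R2 (parallel, both between nodes 0 and 1) = 1/(1/100 + 1/200) = 66.67 Ω
R_th = 66.67 Ω
I_n = V_th/R_th = 16/66.67 = 0.24 A, and R_n = R_th = 66.67 Ω

Final answer: I_n = 0.24 A, R_n = 66.67 Ω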